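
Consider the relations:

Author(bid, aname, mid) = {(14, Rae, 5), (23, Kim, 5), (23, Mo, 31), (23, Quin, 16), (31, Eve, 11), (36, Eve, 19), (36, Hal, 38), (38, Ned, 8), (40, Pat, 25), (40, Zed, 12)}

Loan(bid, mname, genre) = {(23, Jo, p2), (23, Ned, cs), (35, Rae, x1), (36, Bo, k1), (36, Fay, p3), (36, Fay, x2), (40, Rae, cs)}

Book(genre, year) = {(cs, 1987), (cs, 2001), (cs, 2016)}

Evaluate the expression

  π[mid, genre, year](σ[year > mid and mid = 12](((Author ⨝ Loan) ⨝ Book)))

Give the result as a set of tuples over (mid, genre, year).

{(12, cs, 1987), (12, cs, 2001), (12, cs, 2016)}

Author ⋈ Loan (natural join on bid): {(23, Kim, 5, Jo, p2), (23, Kim, 5, Ned, cs), (23, Mo, 31, Jo, p2), (23, Mo, 31, Ned, cs), (23, Quin, 16, Jo, p2), (23, Quin, 16, Ned, cs), (36, Eve, 19, Bo, k1), (36, Eve, 19, Fay, p3), (36, Eve, 19, Fay, x2), (36, Hal, 38, Bo, k1), (36, Hal, 38, Fay, p3), (36, Hal, 38, Fay, x2), (40, Pat, 25, Rae, cs), (40, Zed, 12, Rae, cs)}
(Author ⨝ Loan) ⋈ Book (natural join on genre): {(23, Kim, 5, Ned, cs, 1987), (23, Kim, 5, Ned, cs, 2001), (23, Kim, 5, Ned, cs, 2016), (23, Mo, 31, Ned, cs, 1987), (23, Mo, 31, Ned, cs, 2001), (23, Mo, 31, Ned, cs, 2016), (23, Quin, 16, Ned, cs, 1987), (23, Quin, 16, Ned, cs, 2001), (23, Quin, 16, Ned, cs, 2016), (40, Pat, 25, Rae, cs, 1987), (40, Pat, 25, Rae, cs, 2001), (40, Pat, 25, Rae, cs, 2016), (40, Zed, 12, Rae, cs, 1987), (40, Zed, 12, Rae, cs, 2001), (40, Zed, 12, Rae, cs, 2016)}
Selection year > mid and mid = 12: {(40, Zed, 12, Rae, cs, 1987), (40, Zed, 12, Rae, cs, 2001), (40, Zed, 12, Rae, cs, 2016)}
Keep only column(s) mid, genre, year: {(12, cs, 1987), (12, cs, 2001), (12, cs, 2016)}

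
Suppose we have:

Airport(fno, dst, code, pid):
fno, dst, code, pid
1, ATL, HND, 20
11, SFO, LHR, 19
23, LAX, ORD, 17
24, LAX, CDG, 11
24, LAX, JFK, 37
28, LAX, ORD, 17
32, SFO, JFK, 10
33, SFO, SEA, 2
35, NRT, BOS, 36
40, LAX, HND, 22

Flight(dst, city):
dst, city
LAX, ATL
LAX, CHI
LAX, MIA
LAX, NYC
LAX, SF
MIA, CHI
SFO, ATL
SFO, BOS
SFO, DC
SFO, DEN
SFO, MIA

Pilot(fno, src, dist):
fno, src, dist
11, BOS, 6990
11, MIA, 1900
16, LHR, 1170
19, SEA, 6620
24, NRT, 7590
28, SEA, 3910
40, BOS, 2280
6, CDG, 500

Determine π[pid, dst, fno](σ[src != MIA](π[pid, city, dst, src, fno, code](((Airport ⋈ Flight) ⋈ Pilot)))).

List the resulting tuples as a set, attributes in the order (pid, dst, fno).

Natural join on dst: {(11, SFO, LHR, 19, ATL), (11, SFO, LHR, 19, BOS), (11, SFO, LHR, 19, DC), (11, SFO, LHR, 19, DEN), (11, SFO, LHR, 19, MIA), (23, LAX, ORD, 17, ATL), (23, LAX, ORD, 17, CHI), (23, LAX, ORD, 17, MIA), (23, LAX, ORD, 17, NYC), (23, LAX, ORD, 17, SF), (24, LAX, CDG, 11, ATL), (24, LAX, CDG, 11, CHI), (24, LAX, CDG, 11, MIA), (24, LAX, CDG, 11, NYC), (24, LAX, CDG, 11, SF), (24, LAX, JFK, 37, ATL), (24, LAX, JFK, 37, CHI), (24, LAX, JFK, 37, MIA), (24, LAX, JFK, 37, NYC), (24, LAX, JFK, 37, SF), (28, LAX, ORD, 17, ATL), (28, LAX, ORD, 17, CHI), (28, LAX, ORD, 17, MIA), (28, LAX, ORD, 17, NYC), (28, LAX, ORD, 17, SF), (32, SFO, JFK, 10, ATL), (32, SFO, JFK, 10, BOS), (32, SFO, JFK, 10, DC), (32, SFO, JFK, 10, DEN), (32, SFO, JFK, 10, MIA), (33, SFO, SEA, 2, ATL), (33, SFO, SEA, 2, BOS), (33, SFO, SEA, 2, DC), (33, SFO, SEA, 2, DEN), (33, SFO, SEA, 2, MIA), (40, LAX, HND, 22, ATL), (40, LAX, HND, 22, CHI), (40, LAX, HND, 22, MIA), (40, LAX, HND, 22, NYC), (40, LAX, HND, 22, SF)}
Natural join on fno: {(11, SFO, LHR, 19, ATL, BOS, 6990), (11, SFO, LHR, 19, ATL, MIA, 1900), (11, SFO, LHR, 19, BOS, BOS, 6990), (11, SFO, LHR, 19, BOS, MIA, 1900), (11, SFO, LHR, 19, DC, BOS, 6990), (11, SFO, LHR, 19, DC, MIA, 1900), (11, SFO, LHR, 19, DEN, BOS, 6990), (11, SFO, LHR, 19, DEN, MIA, 1900), (11, SFO, LHR, 19, MIA, BOS, 6990), (11, SFO, LHR, 19, MIA, MIA, 1900), (24, LAX, CDG, 11, ATL, NRT, 7590), (24, LAX, CDG, 11, CHI, NRT, 7590), (24, LAX, CDG, 11, MIA, NRT, 7590), (24, LAX, CDG, 11, NYC, NRT, 7590), (24, LAX, CDG, 11, SF, NRT, 7590), (24, LAX, JFK, 37, ATL, NRT, 7590), (24, LAX, JFK, 37, CHI, NRT, 7590), (24, LAX, JFK, 37, MIA, NRT, 7590), (24, LAX, JFK, 37, NYC, NRT, 7590), (24, LAX, JFK, 37, SF, NRT, 7590), (28, LAX, ORD, 17, ATL, SEA, 3910), (28, LAX, ORD, 17, CHI, SEA, 3910), (28, LAX, ORD, 17, MIA, SEA, 3910), (28, LAX, ORD, 17, NYC, SEA, 3910), (28, LAX, ORD, 17, SF, SEA, 3910), (40, LAX, HND, 22, ATL, BOS, 2280), (40, LAX, HND, 22, CHI, BOS, 2280), (40, LAX, HND, 22, MIA, BOS, 2280), (40, LAX, HND, 22, NYC, BOS, 2280), (40, LAX, HND, 22, SF, BOS, 2280)}
Keep only column(s) pid, city, dst, src, fno, code: {(11, ATL, LAX, NRT, 24, CDG), (11, CHI, LAX, NRT, 24, CDG), (11, MIA, LAX, NRT, 24, CDG), (11, NYC, LAX, NRT, 24, CDG), (11, SF, LAX, NRT, 24, CDG), (17, ATL, LAX, SEA, 28, ORD), (17, CHI, LAX, SEA, 28, ORD), (17, MIA, LAX, SEA, 28, ORD), (17, NYC, LAX, SEA, 28, ORD), (17, SF, LAX, SEA, 28, ORD), (19, ATL, SFO, BOS, 11, LHR), (19, ATL, SFO, MIA, 11, LHR), (19, BOS, SFO, BOS, 11, LHR), (19, BOS, SFO, MIA, 11, LHR), (19, DC, SFO, BOS, 11, LHR), (19, DC, SFO, MIA, 11, LHR), (19, DEN, SFO, BOS, 11, LHR), (19, DEN, SFO, MIA, 11, LHR), (19, MIA, SFO, BOS, 11, LHR), (19, MIA, SFO, MIA, 11, LHR), (22, ATL, LAX, BOS, 40, HND), (22, CHI, LAX, BOS, 40, HND), (22, MIA, LAX, BOS, 40, HND), (22, NYC, LAX, BOS, 40, HND), (22, SF, LAX, BOS, 40, HND), (37, ATL, LAX, NRT, 24, JFK), (37, CHI, LAX, NRT, 24, JFK), (37, MIA, LAX, NRT, 24, JFK), (37, NYC, LAX, NRT, 24, JFK), (37, SF, LAX, NRT, 24, JFK)}
Apply σ_{src != MIA}; surviving tuples: {(11, ATL, LAX, NRT, 24, CDG), (11, CHI, LAX, NRT, 24, CDG), (11, MIA, LAX, NRT, 24, CDG), (11, NYC, LAX, NRT, 24, CDG), (11, SF, LAX, NRT, 24, CDG), (17, ATL, LAX, SEA, 28, ORD), (17, CHI, LAX, SEA, 28, ORD), (17, MIA, LAX, SEA, 28, ORD), (17, NYC, LAX, SEA, 28, ORD), (17, SF, LAX, SEA, 28, ORD), (19, ATL, SFO, BOS, 11, LHR), (19, BOS, SFO, BOS, 11, LHR), (19, DC, SFO, BOS, 11, LHR), (19, DEN, SFO, BOS, 11, LHR), (19, MIA, SFO, BOS, 11, LHR), (22, ATL, LAX, BOS, 40, HND), (22, CHI, LAX, BOS, 40, HND), (22, MIA, LAX, BOS, 40, HND), (22, NYC, LAX, BOS, 40, HND), (22, SF, LAX, BOS, 40, HND), (37, ATL, LAX, NRT, 24, JFK), (37, CHI, LAX, NRT, 24, JFK), (37, MIA, LAX, NRT, 24, JFK), (37, NYC, LAX, NRT, 24, JFK), (37, SF, LAX, NRT, 24, JFK)}
Keep only column(s) pid, dst, fno (20 duplicate(s) eliminated): {(11, LAX, 24), (17, LAX, 28), (19, SFO, 11), (22, LAX, 40), (37, LAX, 24)}

{(11, LAX, 24), (17, LAX, 28), (19, SFO, 11), (22, LAX, 40), (37, LAX, 24)}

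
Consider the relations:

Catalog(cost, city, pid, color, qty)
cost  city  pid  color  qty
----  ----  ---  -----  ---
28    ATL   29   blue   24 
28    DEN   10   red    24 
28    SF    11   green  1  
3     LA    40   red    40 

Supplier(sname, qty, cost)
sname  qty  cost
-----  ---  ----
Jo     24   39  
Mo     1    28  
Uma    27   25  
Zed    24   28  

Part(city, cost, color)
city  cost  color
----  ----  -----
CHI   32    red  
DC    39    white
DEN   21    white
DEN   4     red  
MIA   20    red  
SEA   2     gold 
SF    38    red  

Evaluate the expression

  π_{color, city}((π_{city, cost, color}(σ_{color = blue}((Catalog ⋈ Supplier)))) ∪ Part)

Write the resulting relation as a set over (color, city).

Natural join on cost, qty: {(28, ATL, 29, blue, 24, Zed), (28, DEN, 10, red, 24, Zed), (28, SF, 11, green, 1, Mo)}
Apply σ_{color = blue}; surviving tuples: {(28, ATL, 29, blue, 24, Zed)}
Keep only column(s) city, cost, color: {(ATL, 28, blue)}
Set union of the two operands is {(ATL, 28, blue), (CHI, 32, red), (DC, 39, white), (DEN, 21, white), (DEN, 4, red), (MIA, 20, red), (SEA, 2, gold), (SF, 38, red)}.
Keep only column(s) color, city: {(blue, ATL), (gold, SEA), (red, CHI), (red, DEN), (red, MIA), (red, SF), (white, DC), (white, DEN)}

{(blue, ATL), (gold, SEA), (red, CHI), (red, DEN), (red, MIA), (red, SF), (white, DC), (white, DEN)}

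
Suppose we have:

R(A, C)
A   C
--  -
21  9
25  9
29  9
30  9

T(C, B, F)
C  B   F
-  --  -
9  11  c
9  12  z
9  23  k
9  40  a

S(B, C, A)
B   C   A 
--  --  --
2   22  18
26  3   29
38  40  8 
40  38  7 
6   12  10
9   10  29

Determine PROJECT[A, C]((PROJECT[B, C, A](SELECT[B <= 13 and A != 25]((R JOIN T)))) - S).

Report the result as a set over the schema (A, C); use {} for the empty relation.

{(21, 9), (29, 9), (30, 9)}

Joining R and T on C yields {(21, 9, 11, c), (21, 9, 12, z), (21, 9, 23, k), (21, 9, 40, a), (25, 9, 11, c), (25, 9, 12, z), (25, 9, 23, k), (25, 9, 40, a), (29, 9, 11, c), (29, 9, 12, z), (29, 9, 23, k), (29, 9, 40, a), (30, 9, 11, c), (30, 9, 12, z), (30, 9, 23, k), (30, 9, 40, a)}.
Filtering on B <= 13 and A != 25 leaves {(21, 9, 11, c), (21, 9, 12, z), (29, 9, 11, c), (29, 9, 12, z), (30, 9, 11, c), (30, 9, 12, z)}.
π_{B, C, A} gives {(11, 9, 21), (11, 9, 29), (11, 9, 30), (12, 9, 21), (12, 9, 29), (12, 9, 30)}.
Difference: {(11, 9, 21), (11, 9, 29), (11, 9, 30), (12, 9, 21), (12, 9, 29), (12, 9, 30)} with {(2, 22, 18), (26, 3, 29), (38, 40, 8), (40, 38, 7), (6, 12, 10), (9, 10, 29)} → {(11, 9, 21), (11, 9, 29), (11, 9, 30), (12, 9, 21), (12, 9, 29), (12, 9, 30)}
π_{A, C} gives {(21, 9), (29, 9), (30, 9)} (3 duplicate(s) eliminated).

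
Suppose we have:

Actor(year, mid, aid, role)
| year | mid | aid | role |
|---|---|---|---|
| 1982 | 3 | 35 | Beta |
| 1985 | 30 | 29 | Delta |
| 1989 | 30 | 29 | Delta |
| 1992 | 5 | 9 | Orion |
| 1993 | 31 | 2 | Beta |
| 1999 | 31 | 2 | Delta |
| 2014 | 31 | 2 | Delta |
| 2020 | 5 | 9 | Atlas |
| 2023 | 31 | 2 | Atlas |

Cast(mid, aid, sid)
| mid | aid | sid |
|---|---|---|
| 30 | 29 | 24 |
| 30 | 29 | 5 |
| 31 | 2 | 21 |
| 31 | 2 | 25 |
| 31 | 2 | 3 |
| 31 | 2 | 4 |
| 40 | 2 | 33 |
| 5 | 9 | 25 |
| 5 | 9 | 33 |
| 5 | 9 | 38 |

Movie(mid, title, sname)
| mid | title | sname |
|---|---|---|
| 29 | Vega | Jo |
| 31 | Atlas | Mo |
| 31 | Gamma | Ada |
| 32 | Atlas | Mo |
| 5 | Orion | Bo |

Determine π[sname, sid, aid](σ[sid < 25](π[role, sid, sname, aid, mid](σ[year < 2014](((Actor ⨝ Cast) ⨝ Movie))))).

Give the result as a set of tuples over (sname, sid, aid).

Actor ⋈ Cast (natural join on mid, aid): {(1985, 30, 29, Delta, 24), (1985, 30, 29, Delta, 5), (1989, 30, 29, Delta, 24), (1989, 30, 29, Delta, 5), (1992, 5, 9, Orion, 25), (1992, 5, 9, Orion, 33), (1992, 5, 9, Orion, 38), (1993, 31, 2, Beta, 21), (1993, 31, 2, Beta, 25), (1993, 31, 2, Beta, 3), (1993, 31, 2, Beta, 4), (1999, 31, 2, Delta, 21), (1999, 31, 2, Delta, 25), (1999, 31, 2, Delta, 3), (1999, 31, 2, Delta, 4), (2014, 31, 2, Delta, 21), (2014, 31, 2, Delta, 25), (2014, 31, 2, Delta, 3), (2014, 31, 2, Delta, 4), (2020, 5, 9, Atlas, 25), (2020, 5, 9, Atlas, 33), (2020, 5, 9, Atlas, 38), (2023, 31, 2, Atlas, 21), (2023, 31, 2, Atlas, 25), (2023, 31, 2, Atlas, 3), (2023, 31, 2, Atlas, 4)}
(Actor ⨝ Cast) ⋈ Movie (natural join on mid): {(1992, 5, 9, Orion, 25, Orion, Bo), (1992, 5, 9, Orion, 33, Orion, Bo), (1992, 5, 9, Orion, 38, Orion, Bo), (1993, 31, 2, Beta, 21, Atlas, Mo), (1993, 31, 2, Beta, 21, Gamma, Ada), (1993, 31, 2, Beta, 25, Atlas, Mo), (1993, 31, 2, Beta, 25, Gamma, Ada), (1993, 31, 2, Beta, 3, Atlas, Mo), (1993, 31, 2, Beta, 3, Gamma, Ada), (1993, 31, 2, Beta, 4, Atlas, Mo), (1993, 31, 2, Beta, 4, Gamma, Ada), (1999, 31, 2, Delta, 21, Atlas, Mo), (1999, 31, 2, Delta, 21, Gamma, Ada), (1999, 31, 2, Delta, 25, Atlas, Mo), (1999, 31, 2, Delta, 25, Gamma, Ada), (1999, 31, 2, Delta, 3, Atlas, Mo), (1999, 31, 2, Delta, 3, Gamma, Ada), (1999, 31, 2, Delta, 4, Atlas, Mo), (1999, 31, 2, Delta, 4, Gamma, Ada), (2014, 31, 2, Delta, 21, Atlas, Mo), (2014, 31, 2, Delta, 21, Gamma, Ada), (2014, 31, 2, Delta, 25, Atlas, Mo), (2014, 31, 2, Delta, 25, Gamma, Ada), (2014, 31, 2, Delta, 3, Atlas, Mo), (2014, 31, 2, Delta, 3, Gamma, Ada), (2014, 31, 2, Delta, 4, Atlas, Mo), (2014, 31, 2, Delta, 4, Gamma, Ada), (2020, 5, 9, Atlas, 25, Orion, Bo), (2020, 5, 9, Atlas, 33, Orion, Bo), (2020, 5, 9, Atlas, 38, Orion, Bo), (2023, 31, 2, Atlas, 21, Atlas, Mo), (2023, 31, 2, Atlas, 21, Gamma, Ada), (2023, 31, 2, Atlas, 25, Atlas, Mo), (2023, 31, 2, Atlas, 25, Gamma, Ada), (2023, 31, 2, Atlas, 3, Atlas, Mo), (2023, 31, 2, Atlas, 3, Gamma, Ada), (2023, 31, 2, Atlas, 4, Atlas, Mo), (2023, 31, 2, Atlas, 4, Gamma, Ada)}
Filtering on year < 2014 leaves {(1992, 5, 9, Orion, 25, Orion, Bo), (1992, 5, 9, Orion, 33, Orion, Bo), (1992, 5, 9, Orion, 38, Orion, Bo), (1993, 31, 2, Beta, 21, Atlas, Mo), (1993, 31, 2, Beta, 21, Gamma, Ada), (1993, 31, 2, Beta, 25, Atlas, Mo), (1993, 31, 2, Beta, 25, Gamma, Ada), (1993, 31, 2, Beta, 3, Atlas, Mo), (1993, 31, 2, Beta, 3, Gamma, Ada), (1993, 31, 2, Beta, 4, Atlas, Mo), (1993, 31, 2, Beta, 4, Gamma, Ada), (1999, 31, 2, Delta, 21, Atlas, Mo), (1999, 31, 2, Delta, 21, Gamma, Ada), (1999, 31, 2, Delta, 25, Atlas, Mo), (1999, 31, 2, Delta, 25, Gamma, Ada), (1999, 31, 2, Delta, 3, Atlas, Mo), (1999, 31, 2, Delta, 3, Gamma, Ada), (1999, 31, 2, Delta, 4, Atlas, Mo), (1999, 31, 2, Delta, 4, Gamma, Ada)}.
Keep only column(s) role, sid, sname, aid, mid: {(Beta, 21, Ada, 2, 31), (Beta, 21, Mo, 2, 31), (Beta, 25, Ada, 2, 31), (Beta, 25, Mo, 2, 31), (Beta, 3, Ada, 2, 31), (Beta, 3, Mo, 2, 31), (Beta, 4, Ada, 2, 31), (Beta, 4, Mo, 2, 31), (Delta, 21, Ada, 2, 31), (Delta, 21, Mo, 2, 31), (Delta, 25, Ada, 2, 31), (Delta, 25, Mo, 2, 31), (Delta, 3, Ada, 2, 31), (Delta, 3, Mo, 2, 31), (Delta, 4, Ada, 2, 31), (Delta, 4, Mo, 2, 31), (Orion, 25, Bo, 9, 5), (Orion, 33, Bo, 9, 5), (Orion, 38, Bo, 9, 5)}
Filtering on sid < 25 leaves {(Beta, 21, Ada, 2, 31), (Beta, 21, Mo, 2, 31), (Beta, 3, Ada, 2, 31), (Beta, 3, Mo, 2, 31), (Beta, 4, Ada, 2, 31), (Beta, 4, Mo, 2, 31), (Delta, 21, Ada, 2, 31), (Delta, 21, Mo, 2, 31), (Delta, 3, Ada, 2, 31), (Delta, 3, Mo, 2, 31), (Delta, 4, Ada, 2, 31), (Delta, 4, Mo, 2, 31)}.
Keep only column(s) sname, sid, aid (6 duplicate(s) eliminated): {(Ada, 21, 2), (Ada, 3, 2), (Ada, 4, 2), (Mo, 21, 2), (Mo, 3, 2), (Mo, 4, 2)}

{(Ada, 21, 2), (Ada, 3, 2), (Ada, 4, 2), (Mo, 21, 2), (Mo, 3, 2), (Mo, 4, 2)}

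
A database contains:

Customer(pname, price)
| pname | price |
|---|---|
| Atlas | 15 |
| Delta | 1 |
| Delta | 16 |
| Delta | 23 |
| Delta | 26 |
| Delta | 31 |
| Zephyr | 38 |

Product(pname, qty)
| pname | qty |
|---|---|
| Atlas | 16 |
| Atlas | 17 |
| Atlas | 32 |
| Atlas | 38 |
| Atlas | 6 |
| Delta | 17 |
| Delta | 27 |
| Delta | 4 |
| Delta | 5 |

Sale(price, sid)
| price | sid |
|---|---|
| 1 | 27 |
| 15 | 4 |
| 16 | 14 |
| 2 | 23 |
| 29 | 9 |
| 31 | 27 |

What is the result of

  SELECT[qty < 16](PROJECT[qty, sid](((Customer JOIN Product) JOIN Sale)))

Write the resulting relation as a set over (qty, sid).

Joining Customer and Product on pname yields {(Atlas, 15, 16), (Atlas, 15, 17), (Atlas, 15, 32), (Atlas, 15, 38), (Atlas, 15, 6), (Delta, 1, 17), (Delta, 1, 27), (Delta, 1, 4), (Delta, 1, 5), (Delta, 16, 17), (Delta, 16, 27), (Delta, 16, 4), (Delta, 16, 5), (Delta, 23, 17), (Delta, 23, 27), (Delta, 23, 4), (Delta, 23, 5), (Delta, 26, 17), (Delta, 26, 27), (Delta, 26, 4), (Delta, 26, 5), (Delta, 31, 17), (Delta, 31, 27), (Delta, 31, 4), (Delta, 31, 5)}.
Joining (Customer JOIN Product) and Sale on price yields {(Atlas, 15, 16, 4), (Atlas, 15, 17, 4), (Atlas, 15, 32, 4), (Atlas, 15, 38, 4), (Atlas, 15, 6, 4), (Delta, 1, 17, 27), (Delta, 1, 27, 27), (Delta, 1, 4, 27), (Delta, 1, 5, 27), (Delta, 16, 17, 14), (Delta, 16, 27, 14), (Delta, 16, 4, 14), (Delta, 16, 5, 14), (Delta, 31, 17, 27), (Delta, 31, 27, 27), (Delta, 31, 4, 27), (Delta, 31, 5, 27)}.
π[qty, sid]: project onto (qty, sid) (4 duplicate(s) eliminated) → {(16, 4), (17, 14), (17, 27), (17, 4), (27, 14), (27, 27), (32, 4), (38, 4), (4, 14), (4, 27), (5, 14), (5, 27), (6, 4)}
Apply σ_{qty < 16}; surviving tuples: {(4, 14), (4, 27), (5, 14), (5, 27), (6, 4)}

{(4, 14), (4, 27), (5, 14), (5, 27), (6, 4)}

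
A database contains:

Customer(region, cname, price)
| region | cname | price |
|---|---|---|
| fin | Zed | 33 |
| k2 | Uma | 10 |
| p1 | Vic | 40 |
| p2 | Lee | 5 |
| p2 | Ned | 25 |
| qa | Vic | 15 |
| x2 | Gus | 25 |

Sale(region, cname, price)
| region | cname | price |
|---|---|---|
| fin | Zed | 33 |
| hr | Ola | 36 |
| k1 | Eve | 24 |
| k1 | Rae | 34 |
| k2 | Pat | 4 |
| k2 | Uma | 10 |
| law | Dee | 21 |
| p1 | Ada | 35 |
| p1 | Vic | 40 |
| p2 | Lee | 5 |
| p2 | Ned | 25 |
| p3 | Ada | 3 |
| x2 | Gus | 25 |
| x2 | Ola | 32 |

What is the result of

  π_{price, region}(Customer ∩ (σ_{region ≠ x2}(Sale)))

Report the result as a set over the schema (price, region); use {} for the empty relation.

Filtering on region ≠ x2 leaves {(fin, Zed, 33), (hr, Ola, 36), (k1, Eve, 24), (k1, Rae, 34), (k2, Pat, 4), (k2, Uma, 10), (law, Dee, 21), (p1, Ada, 35), (p1, Vic, 40), (p2, Lee, 5), (p2, Ned, 25), (p3, Ada, 3)}.
Taking the intersection: {(fin, Zed, 33), (k2, Uma, 10), (p1, Vic, 40), (p2, Lee, 5), (p2, Ned, 25)}
Projecting to price, region: {(10, k2), (25, p2), (33, fin), (40, p1), (5, p2)}

{(10, k2), (25, p2), (33, fin), (40, p1), (5, p2)}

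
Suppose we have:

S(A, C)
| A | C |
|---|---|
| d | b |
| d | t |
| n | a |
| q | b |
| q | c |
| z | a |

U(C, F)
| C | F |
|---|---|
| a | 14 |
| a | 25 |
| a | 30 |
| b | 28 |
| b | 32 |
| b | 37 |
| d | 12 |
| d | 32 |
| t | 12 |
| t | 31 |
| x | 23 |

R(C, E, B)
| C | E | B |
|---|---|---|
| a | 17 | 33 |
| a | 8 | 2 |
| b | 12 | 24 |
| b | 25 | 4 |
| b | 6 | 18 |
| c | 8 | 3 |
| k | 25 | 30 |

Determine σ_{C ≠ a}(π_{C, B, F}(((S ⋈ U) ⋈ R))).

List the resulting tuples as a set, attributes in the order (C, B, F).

Natural join on C: {(d, b, 28), (d, b, 32), (d, b, 37), (d, t, 12), (d, t, 31), (n, a, 14), (n, a, 25), (n, a, 30), (q, b, 28), (q, b, 32), (q, b, 37), (z, a, 14), (z, a, 25), (z, a, 30)}
Natural join on C: {(d, b, 28, 12, 24), (d, b, 28, 25, 4), (d, b, 28, 6, 18), (d, b, 32, 12, 24), (d, b, 32, 25, 4), (d, b, 32, 6, 18), (d, b, 37, 12, 24), (d, b, 37, 25, 4), (d, b, 37, 6, 18), (n, a, 14, 17, 33), (n, a, 14, 8, 2), (n, a, 25, 17, 33), (n, a, 25, 8, 2), (n, a, 30, 17, 33), (n, a, 30, 8, 2), (q, b, 28, 12, 24), (q, b, 28, 25, 4), (q, b, 28, 6, 18), (q, b, 32, 12, 24), (q, b, 32, 25, 4), (q, b, 32, 6, 18), (q, b, 37, 12, 24), (q, b, 37, 25, 4), (q, b, 37, 6, 18), (z, a, 14, 17, 33), (z, a, 14, 8, 2), (z, a, 25, 17, 33), (z, a, 25, 8, 2), (z, a, 30, 17, 33), (z, a, 30, 8, 2)}
Projecting to C, B, F (15 duplicate(s) eliminated): {(a, 2, 14), (a, 2, 25), (a, 2, 30), (a, 33, 14), (a, 33, 25), (a, 33, 30), (b, 18, 28), (b, 18, 32), (b, 18, 37), (b, 24, 28), (b, 24, 32), (b, 24, 37), (b, 4, 28), (b, 4, 32), (b, 4, 37)}
σ[C ≠ a]: keep tuples satisfying C ≠ a → {(b, 18, 28), (b, 18, 32), (b, 18, 37), (b, 24, 28), (b, 24, 32), (b, 24, 37), (b, 4, 28), (b, 4, 32), (b, 4, 37)}

{(b, 18, 28), (b, 18, 32), (b, 18, 37), (b, 24, 28), (b, 24, 32), (b, 24, 37), (b, 4, 28), (b, 4, 32), (b, 4, 37)}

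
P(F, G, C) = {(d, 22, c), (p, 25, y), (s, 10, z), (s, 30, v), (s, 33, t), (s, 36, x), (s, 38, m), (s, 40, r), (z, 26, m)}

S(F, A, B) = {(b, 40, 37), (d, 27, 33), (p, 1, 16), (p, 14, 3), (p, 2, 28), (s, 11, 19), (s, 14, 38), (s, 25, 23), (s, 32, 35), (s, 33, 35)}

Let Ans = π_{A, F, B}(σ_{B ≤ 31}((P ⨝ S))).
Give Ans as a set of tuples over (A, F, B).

Natural join on F: {(d, 22, c, 27, 33), (p, 25, y, 1, 16), (p, 25, y, 14, 3), (p, 25, y, 2, 28), (s, 10, z, 11, 19), (s, 10, z, 14, 38), (s, 10, z, 25, 23), (s, 10, z, 32, 35), (s, 10, z, 33, 35), (s, 30, v, 11, 19), (s, 30, v, 14, 38), (s, 30, v, 25, 23), (s, 30, v, 32, 35), (s, 30, v, 33, 35), (s, 33, t, 11, 19), (s, 33, t, 14, 38), (s, 33, t, 25, 23), (s, 33, t, 32, 35), (s, 33, t, 33, 35), (s, 36, x, 11, 19), (s, 36, x, 14, 38), (s, 36, x, 25, 23), (s, 36, x, 32, 35), (s, 36, x, 33, 35), (s, 38, m, 11, 19), (s, 38, m, 14, 38), (s, 38, m, 25, 23), (s, 38, m, 32, 35), (s, 38, m, 33, 35), (s, 40, r, 11, 19), (s, 40, r, 14, 38), (s, 40, r, 25, 23), (s, 40, r, 32, 35), (s, 40, r, 33, 35)}
σ[B ≤ 31]: keep tuples satisfying B ≤ 31 → {(p, 25, y, 1, 16), (p, 25, y, 14, 3), (p, 25, y, 2, 28), (s, 10, z, 11, 19), (s, 10, z, 25, 23), (s, 30, v, 11, 19), (s, 30, v, 25, 23), (s, 33, t, 11, 19), (s, 33, t, 25, 23), (s, 36, x, 11, 19), (s, 36, x, 25, 23), (s, 38, m, 11, 19), (s, 38, m, 25, 23), (s, 40, r, 11, 19), (s, 40, r, 25, 23)}
π[A, F, B]: project onto (A, F, B) (10 duplicate(s) eliminated) → {(1, p, 16), (11, s, 19), (14, p, 3), (2, p, 28), (25, s, 23)}

{(1, p, 16), (11, s, 19), (14, p, 3), (2, p, 28), (25, s, 23)}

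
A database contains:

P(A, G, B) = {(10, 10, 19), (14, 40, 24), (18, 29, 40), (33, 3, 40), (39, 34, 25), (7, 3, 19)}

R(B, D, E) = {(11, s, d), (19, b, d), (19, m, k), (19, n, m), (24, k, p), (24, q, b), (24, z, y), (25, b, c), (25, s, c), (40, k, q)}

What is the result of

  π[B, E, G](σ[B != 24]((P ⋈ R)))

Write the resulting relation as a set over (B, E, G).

{(19, d, 10), (19, d, 3), (19, k, 10), (19, k, 3), (19, m, 10), (19, m, 3), (25, c, 34), (40, q, 29), (40, q, 3)}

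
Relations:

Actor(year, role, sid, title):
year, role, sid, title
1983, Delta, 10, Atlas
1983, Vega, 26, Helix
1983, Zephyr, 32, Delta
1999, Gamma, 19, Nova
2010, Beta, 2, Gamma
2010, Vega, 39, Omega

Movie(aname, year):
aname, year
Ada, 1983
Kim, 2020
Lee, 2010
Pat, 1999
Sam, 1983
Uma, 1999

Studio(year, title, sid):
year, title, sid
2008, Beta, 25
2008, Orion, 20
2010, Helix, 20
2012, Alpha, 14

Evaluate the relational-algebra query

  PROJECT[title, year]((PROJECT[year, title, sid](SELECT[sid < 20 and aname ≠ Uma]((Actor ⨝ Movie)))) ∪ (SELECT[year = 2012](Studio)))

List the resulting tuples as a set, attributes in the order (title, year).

{(Alpha, 2012), (Atlas, 1983), (Gamma, 2010), (Nova, 1999)}

Natural join on year: {(1983, Delta, 10, Atlas, Ada), (1983, Delta, 10, Atlas, Sam), (1983, Vega, 26, Helix, Ada), (1983, Vega, 26, Helix, Sam), (1983, Zephyr, 32, Delta, Ada), (1983, Zephyr, 32, Delta, Sam), (1999, Gamma, 19, Nova, Pat), (1999, Gamma, 19, Nova, Uma), (2010, Beta, 2, Gamma, Lee), (2010, Vega, 39, Omega, Lee)}
Apply σ_{sid < 20 and aname ≠ Uma}; surviving tuples: {(1983, Delta, 10, Atlas, Ada), (1983, Delta, 10, Atlas, Sam), (1999, Gamma, 19, Nova, Pat), (2010, Beta, 2, Gamma, Lee)}
π_{year, title, sid} gives {(1983, Atlas, 10), (1999, Nova, 19), (2010, Gamma, 2)} (1 duplicate(s) eliminated).
Apply σ_{year = 2012}; surviving tuples: {(2012, Alpha, 14)}
Set union of the two operands is {(1983, Atlas, 10), (1999, Nova, 19), (2010, Gamma, 2), (2012, Alpha, 14)}.
π_{title, year} gives {(Alpha, 2012), (Atlas, 1983), (Gamma, 2010), (Nova, 1999)}.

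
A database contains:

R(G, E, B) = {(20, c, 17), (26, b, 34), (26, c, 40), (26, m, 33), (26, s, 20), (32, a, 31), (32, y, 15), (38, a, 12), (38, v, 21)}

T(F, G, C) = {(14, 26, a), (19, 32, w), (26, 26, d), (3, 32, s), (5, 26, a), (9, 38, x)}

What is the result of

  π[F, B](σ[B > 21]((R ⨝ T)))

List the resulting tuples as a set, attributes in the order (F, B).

{(14, 33), (14, 34), (14, 40), (19, 31), (26, 33), (26, 34), (26, 40), (3, 31), (5, 33), (5, 34), (5, 40)}

Joining R and T on G yields {(26, b, 34, 14, a), (26, b, 34, 26, d), (26, b, 34, 5, a), (26, c, 40, 14, a), (26, c, 40, 26, d), (26, c, 40, 5, a), (26, m, 33, 14, a), (26, m, 33, 26, d), (26, m, 33, 5, a), (26, s, 20, 14, a), (26, s, 20, 26, d), (26, s, 20, 5, a), (32, a, 31, 19, w), (32, a, 31, 3, s), (32, y, 15, 19, w), (32, y, 15, 3, s), (38, a, 12, 9, x), (38, v, 21, 9, x)}.
Apply σ_{B > 21}; surviving tuples: {(26, b, 34, 14, a), (26, b, 34, 26, d), (26, b, 34, 5, a), (26, c, 40, 14, a), (26, c, 40, 26, d), (26, c, 40, 5, a), (26, m, 33, 14, a), (26, m, 33, 26, d), (26, m, 33, 5, a), (32, a, 31, 19, w), (32, a, 31, 3, s)}
Projecting to F, B: {(14, 33), (14, 34), (14, 40), (19, 31), (26, 33), (26, 34), (26, 40), (3, 31), (5, 33), (5, 34), (5, 40)}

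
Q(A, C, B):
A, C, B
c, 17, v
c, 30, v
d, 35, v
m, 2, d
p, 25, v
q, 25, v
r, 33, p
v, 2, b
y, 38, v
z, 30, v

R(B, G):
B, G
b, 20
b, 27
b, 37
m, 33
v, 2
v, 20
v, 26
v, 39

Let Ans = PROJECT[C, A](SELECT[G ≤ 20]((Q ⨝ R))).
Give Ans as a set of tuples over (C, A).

{(17, c), (2, v), (25, p), (25, q), (30, c), (30, z), (35, d), (38, y)}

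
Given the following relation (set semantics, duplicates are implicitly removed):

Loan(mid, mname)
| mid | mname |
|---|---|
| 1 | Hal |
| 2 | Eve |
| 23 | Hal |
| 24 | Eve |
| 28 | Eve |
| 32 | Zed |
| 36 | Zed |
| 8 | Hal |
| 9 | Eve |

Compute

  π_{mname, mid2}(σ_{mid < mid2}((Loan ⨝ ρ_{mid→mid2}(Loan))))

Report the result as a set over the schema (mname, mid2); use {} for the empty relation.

ρ[mid→mid2]: schema becomes (mid2, mname); tuples unchanged.
Natural join on mname: {(1, Hal, 1), (1, Hal, 23), (1, Hal, 8), (2, Eve, 2), (2, Eve, 24), (2, Eve, 28), (2, Eve, 9), (23, Hal, 1), (23, Hal, 23), (23, Hal, 8), (24, Eve, 2), (24, Eve, 24), (24, Eve, 28), (24, Eve, 9), (28, Eve, 2), (28, Eve, 24), (28, Eve, 28), (28, Eve, 9), (32, Zed, 32), (32, Zed, 36), (36, Zed, 32), (36, Zed, 36), (8, Hal, 1), (8, Hal, 23), (8, Hal, 8), (9, Eve, 2), (9, Eve, 24), (9, Eve, 28), (9, Eve, 9)}
Apply σ_{mid < mid2}; surviving tuples: {(1, Hal, 23), (1, Hal, 8), (2, Eve, 24), (2, Eve, 28), (2, Eve, 9), (24, Eve, 28), (32, Zed, 36), (8, Hal, 23), (9, Eve, 24), (9, Eve, 28)}
π[mname, mid2]: project onto (mname, mid2) (4 duplicate(s) eliminated) → {(Eve, 24), (Eve, 28), (Eve, 9), (Hal, 23), (Hal, 8), (Zed, 36)}

{(Eve, 24), (Eve, 28), (Eve, 9), (Hal, 23), (Hal, 8), (Zed, 36)}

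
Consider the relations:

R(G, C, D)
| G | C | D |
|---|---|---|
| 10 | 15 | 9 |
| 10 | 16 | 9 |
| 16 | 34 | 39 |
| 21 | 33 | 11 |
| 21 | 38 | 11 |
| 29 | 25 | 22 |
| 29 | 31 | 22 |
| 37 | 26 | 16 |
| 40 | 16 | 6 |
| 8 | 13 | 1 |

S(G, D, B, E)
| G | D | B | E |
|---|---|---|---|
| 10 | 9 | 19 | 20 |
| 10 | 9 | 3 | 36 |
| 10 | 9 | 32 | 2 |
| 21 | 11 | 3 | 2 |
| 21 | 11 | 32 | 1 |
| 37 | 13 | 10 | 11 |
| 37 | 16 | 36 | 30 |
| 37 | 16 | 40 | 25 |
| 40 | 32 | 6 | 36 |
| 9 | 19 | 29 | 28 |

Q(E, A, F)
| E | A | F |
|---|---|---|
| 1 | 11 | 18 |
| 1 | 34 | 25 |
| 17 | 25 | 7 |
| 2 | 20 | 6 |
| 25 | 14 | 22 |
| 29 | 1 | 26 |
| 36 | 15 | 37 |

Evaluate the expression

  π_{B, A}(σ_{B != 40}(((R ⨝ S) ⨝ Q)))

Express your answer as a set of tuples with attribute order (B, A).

{(3, 15), (3, 20), (32, 11), (32, 20), (32, 34)}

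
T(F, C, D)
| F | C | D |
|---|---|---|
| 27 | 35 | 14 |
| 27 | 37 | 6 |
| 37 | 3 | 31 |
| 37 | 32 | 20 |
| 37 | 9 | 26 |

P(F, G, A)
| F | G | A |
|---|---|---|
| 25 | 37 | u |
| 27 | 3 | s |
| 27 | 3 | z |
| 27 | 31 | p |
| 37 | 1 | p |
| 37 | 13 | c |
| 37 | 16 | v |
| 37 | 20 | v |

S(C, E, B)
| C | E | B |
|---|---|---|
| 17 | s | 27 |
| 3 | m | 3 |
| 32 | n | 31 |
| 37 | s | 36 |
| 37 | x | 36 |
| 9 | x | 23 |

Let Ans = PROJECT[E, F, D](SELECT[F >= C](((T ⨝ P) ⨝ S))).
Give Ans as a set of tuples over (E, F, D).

Joining T and P on F yields {(27, 35, 14, 3, s), (27, 35, 14, 3, z), (27, 35, 14, 31, p), (27, 37, 6, 3, s), (27, 37, 6, 3, z), (27, 37, 6, 31, p), (37, 3, 31, 1, p), (37, 3, 31, 13, c), (37, 3, 31, 16, v), (37, 3, 31, 20, v), (37, 32, 20, 1, p), (37, 32, 20, 13, c), (37, 32, 20, 16, v), (37, 32, 20, 20, v), (37, 9, 26, 1, p), (37, 9, 26, 13, c), (37, 9, 26, 16, v), (37, 9, 26, 20, v)}.
Joining (T ⨝ P) and S on C yields {(27, 37, 6, 3, s, s, 36), (27, 37, 6, 3, s, x, 36), (27, 37, 6, 3, z, s, 36), (27, 37, 6, 3, z, x, 36), (27, 37, 6, 31, p, s, 36), (27, 37, 6, 31, p, x, 36), (37, 3, 31, 1, p, m, 3), (37, 3, 31, 13, c, m, 3), (37, 3, 31, 16, v, m, 3), (37, 3, 31, 20, v, m, 3), (37, 32, 20, 1, p, n, 31), (37, 32, 20, 13, c, n, 31), (37, 32, 20, 16, v, n, 31), (37, 32, 20, 20, v, n, 31), (37, 9, 26, 1, p, x, 23), (37, 9, 26, 13, c, x, 23), (37, 9, 26, 16, v, x, 23), (37, 9, 26, 20, v, x, 23)}.
Apply σ_{F >= C}; surviving tuples: {(37, 3, 31, 1, p, m, 3), (37, 3, 31, 13, c, m, 3), (37, 3, 31, 16, v, m, 3), (37, 3, 31, 20, v, m, 3), (37, 32, 20, 1, p, n, 31), (37, 32, 20, 13, c, n, 31), (37, 32, 20, 16, v, n, 31), (37, 32, 20, 20, v, n, 31), (37, 9, 26, 1, p, x, 23), (37, 9, 26, 13, c, x, 23), (37, 9, 26, 16, v, x, 23), (37, 9, 26, 20, v, x, 23)}
π_{E, F, D} gives {(m, 37, 31), (n, 37, 20), (x, 37, 26)} (9 duplicate(s) eliminated).

{(m, 37, 31), (n, 37, 20), (x, 37, 26)}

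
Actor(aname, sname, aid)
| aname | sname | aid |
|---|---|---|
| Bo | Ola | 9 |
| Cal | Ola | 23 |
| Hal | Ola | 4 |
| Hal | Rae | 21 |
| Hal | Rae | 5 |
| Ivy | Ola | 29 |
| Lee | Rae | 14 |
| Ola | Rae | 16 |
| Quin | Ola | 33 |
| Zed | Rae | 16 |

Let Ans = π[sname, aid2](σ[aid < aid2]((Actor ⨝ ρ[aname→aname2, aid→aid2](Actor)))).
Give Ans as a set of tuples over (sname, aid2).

ρ[aname→aname2, aid→aid2]: schema becomes (aname2, sname, aid2); tuples unchanged.
Joining Actor and ρ[aname→aname2, aid→aid2](Actor) on sname yields {(Bo, Ola, 9, Bo, 9), (Bo, Ola, 9, Cal, 23), (Bo, Ola, 9, Hal, 4), (Bo, Ola, 9, Ivy, 29), (Bo, Ola, 9, Quin, 33), (Cal, Ola, 23, Bo, 9), (Cal, Ola, 23, Cal, 23), (Cal, Ola, 23, Hal, 4), (Cal, Ola, 23, Ivy, 29), (Cal, Ola, 23, Quin, 33), (Hal, Ola, 4, Bo, 9), (Hal, Ola, 4, Cal, 23), (Hal, Ola, 4, Hal, 4), (Hal, Ola, 4, Ivy, 29), (Hal, Ola, 4, Quin, 33), (Hal, Rae, 21, Hal, 21), (Hal, Rae, 21, Hal, 5), (Hal, Rae, 21, Lee, 14), (Hal, Rae, 21, Ola, 16), (Hal, Rae, 21, Zed, 16), (Hal, Rae, 5, Hal, 21), (Hal, Rae, 5, Hal, 5), (Hal, Rae, 5, Lee, 14), (Hal, Rae, 5, Ola, 16), (Hal, Rae, 5, Zed, 16), (Ivy, Ola, 29, Bo, 9), (Ivy, Ola, 29, Cal, 23), (Ivy, Ola, 29, Hal, 4), (Ivy, Ola, 29, Ivy, 29), (Ivy, Ola, 29, Quin, 33), (Lee, Rae, 14, Hal, 21), (Lee, Rae, 14, Hal, 5), (Lee, Rae, 14, Lee, 14), (Lee, Rae, 14, Ola, 16), (Lee, Rae, 14, Zed, 16), (Ola, Rae, 16, Hal, 21), (Ola, Rae, 16, Hal, 5), (Ola, Rae, 16, Lee, 14), (Ola, Rae, 16, Ola, 16), (Ola, Rae, 16, Zed, 16), (Quin, Ola, 33, Bo, 9), (Quin, Ola, 33, Cal, 23), (Quin, Ola, 33, Hal, 4), (Quin, Ola, 33, Ivy, 29), (Quin, Ola, 33, Quin, 33), (Zed, Rae, 16, Hal, 21), (Zed, Rae, 16, Hal, 5), (Zed, Rae, 16, Lee, 14), (Zed, Rae, 16, Ola, 16), (Zed, Rae, 16, Zed, 16)}.
Selection aid < aid2: {(Bo, Ola, 9, Cal, 23), (Bo, Ola, 9, Ivy, 29), (Bo, Ola, 9, Quin, 33), (Cal, Ola, 23, Ivy, 29), (Cal, Ola, 23, Quin, 33), (Hal, Ola, 4, Bo, 9), (Hal, Ola, 4, Cal, 23), (Hal, Ola, 4, Ivy, 29), (Hal, Ola, 4, Quin, 33), (Hal, Rae, 5, Hal, 21), (Hal, Rae, 5, Lee, 14), (Hal, Rae, 5, Ola, 16), (Hal, Rae, 5, Zed, 16), (Ivy, Ola, 29, Quin, 33), (Lee, Rae, 14, Hal, 21), (Lee, Rae, 14, Ola, 16), (Lee, Rae, 14, Zed, 16), (Ola, Rae, 16, Hal, 21), (Zed, Rae, 16, Hal, 21)}
Projecting to sname, aid2 (12 duplicate(s) eliminated): {(Ola, 23), (Ola, 29), (Ola, 33), (Ola, 9), (Rae, 14), (Rae, 16), (Rae, 21)}

{(Ola, 23), (Ola, 29), (Ola, 33), (Ola, 9), (Rae, 14), (Rae, 16), (Rae, 21)}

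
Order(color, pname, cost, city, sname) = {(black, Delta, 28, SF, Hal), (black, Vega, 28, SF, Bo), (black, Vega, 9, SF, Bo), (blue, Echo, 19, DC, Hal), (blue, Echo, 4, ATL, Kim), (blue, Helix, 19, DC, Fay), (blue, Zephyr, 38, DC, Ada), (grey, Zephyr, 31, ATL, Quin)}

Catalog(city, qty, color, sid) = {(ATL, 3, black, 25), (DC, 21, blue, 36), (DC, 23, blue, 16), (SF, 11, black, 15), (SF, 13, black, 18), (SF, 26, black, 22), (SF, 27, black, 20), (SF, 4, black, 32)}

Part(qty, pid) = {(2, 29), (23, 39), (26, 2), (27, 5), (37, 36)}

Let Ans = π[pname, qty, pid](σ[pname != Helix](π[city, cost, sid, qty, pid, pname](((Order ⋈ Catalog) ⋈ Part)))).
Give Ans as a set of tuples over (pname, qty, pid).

{(Delta, 26, 2), (Delta, 27, 5), (Echo, 23, 39), (Vega, 26, 2), (Vega, 27, 5), (Zephyr, 23, 39)}

Joining Order and Catalog on color, city yields {(black, Delta, 28, SF, Hal, 11, 15), (black, Delta, 28, SF, Hal, 13, 18), (black, Delta, 28, SF, Hal, 26, 22), (black, Delta, 28, SF, Hal, 27, 20), (black, Delta, 28, SF, Hal, 4, 32), (black, Vega, 28, SF, Bo, 11, 15), (black, Vega, 28, SF, Bo, 13, 18), (black, Vega, 28, SF, Bo, 26, 22), (black, Vega, 28, SF, Bo, 27, 20), (black, Vega, 28, SF, Bo, 4, 32), (black, Vega, 9, SF, Bo, 11, 15), (black, Vega, 9, SF, Bo, 13, 18), (black, Vega, 9, SF, Bo, 26, 22), (black, Vega, 9, SF, Bo, 27, 20), (black, Vega, 9, SF, Bo, 4, 32), (blue, Echo, 19, DC, Hal, 21, 36), (blue, Echo, 19, DC, Hal, 23, 16), (blue, Helix, 19, DC, Fay, 21, 36), (blue, Helix, 19, DC, Fay, 23, 16), (blue, Zephyr, 38, DC, Ada, 21, 36), (blue, Zephyr, 38, DC, Ada, 23, 16)}.
Joining (Order ⋈ Catalog) and Part on qty yields {(black, Delta, 28, SF, Hal, 26, 22, 2), (black, Delta, 28, SF, Hal, 27, 20, 5), (black, Vega, 28, SF, Bo, 26, 22, 2), (black, Vega, 28, SF, Bo, 27, 20, 5), (black, Vega, 9, SF, Bo, 26, 22, 2), (black, Vega, 9, SF, Bo, 27, 20, 5), (blue, Echo, 19, DC, Hal, 23, 16, 39), (blue, Helix, 19, DC, Fay, 23, 16, 39), (blue, Zephyr, 38, DC, Ada, 23, 16, 39)}.
π[city, cost, sid, qty, pid, pname]: project onto (city, cost, sid, qty, pid, pname) → {(DC, 19, 16, 23, 39, Echo), (DC, 19, 16, 23, 39, Helix), (DC, 38, 16, 23, 39, Zephyr), (SF, 28, 20, 27, 5, Delta), (SF, 28, 20, 27, 5, Vega), (SF, 28, 22, 26, 2, Delta), (SF, 28, 22, 26, 2, Vega), (SF, 9, 20, 27, 5, Vega), (SF, 9, 22, 26, 2, Vega)}
σ[pname != Helix]: keep tuples satisfying pname != Helix → {(DC, 19, 16, 23, 39, Echo), (DC, 38, 16, 23, 39, Zephyr), (SF, 28, 20, 27, 5, Delta), (SF, 28, 20, 27, 5, Vega), (SF, 28, 22, 26, 2, Delta), (SF, 28, 22, 26, 2, Vega), (SF, 9, 20, 27, 5, Vega), (SF, 9, 22, 26, 2, Vega)}
π[pname, qty, pid]: project onto (pname, qty, pid) (2 duplicate(s) eliminated) → {(Delta, 26, 2), (Delta, 27, 5), (Echo, 23, 39), (Vega, 26, 2), (Vega, 27, 5), (Zephyr, 23, 39)}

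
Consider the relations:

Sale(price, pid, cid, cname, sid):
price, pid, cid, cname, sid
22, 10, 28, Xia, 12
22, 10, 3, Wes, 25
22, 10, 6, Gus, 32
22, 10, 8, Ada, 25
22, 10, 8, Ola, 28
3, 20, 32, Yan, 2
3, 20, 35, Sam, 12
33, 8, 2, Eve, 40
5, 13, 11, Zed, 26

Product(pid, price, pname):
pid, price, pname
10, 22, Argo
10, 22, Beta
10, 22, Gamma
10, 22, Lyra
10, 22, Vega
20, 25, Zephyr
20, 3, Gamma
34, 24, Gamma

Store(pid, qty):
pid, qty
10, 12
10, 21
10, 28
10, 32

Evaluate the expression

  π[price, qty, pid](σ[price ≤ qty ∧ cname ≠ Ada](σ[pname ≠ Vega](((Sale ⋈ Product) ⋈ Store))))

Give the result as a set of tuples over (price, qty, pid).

{(22, 28, 10), (22, 32, 10)}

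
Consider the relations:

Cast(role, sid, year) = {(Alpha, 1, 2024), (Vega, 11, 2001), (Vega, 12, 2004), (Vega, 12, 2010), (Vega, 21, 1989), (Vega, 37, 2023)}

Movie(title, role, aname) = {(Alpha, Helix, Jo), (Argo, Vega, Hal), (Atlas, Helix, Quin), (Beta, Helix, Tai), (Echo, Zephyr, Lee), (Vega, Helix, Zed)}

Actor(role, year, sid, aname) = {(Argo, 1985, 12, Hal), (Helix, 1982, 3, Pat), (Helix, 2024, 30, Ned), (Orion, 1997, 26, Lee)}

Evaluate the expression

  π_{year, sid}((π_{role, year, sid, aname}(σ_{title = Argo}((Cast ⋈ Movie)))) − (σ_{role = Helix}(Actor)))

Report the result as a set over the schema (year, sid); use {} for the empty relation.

Cast ⋈ Movie (natural join on role): {(Vega, 11, 2001, Argo, Hal), (Vega, 12, 2004, Argo, Hal), (Vega, 12, 2010, Argo, Hal), (Vega, 21, 1989, Argo, Hal), (Vega, 37, 2023, Argo, Hal)}
Selection title = Argo: {(Vega, 11, 2001, Argo, Hal), (Vega, 12, 2004, Argo, Hal), (Vega, 12, 2010, Argo, Hal), (Vega, 21, 1989, Argo, Hal), (Vega, 37, 2023, Argo, Hal)}
Projecting to role, year, sid, aname: {(Vega, 1989, 21, Hal), (Vega, 2001, 11, Hal), (Vega, 2004, 12, Hal), (Vega, 2010, 12, Hal), (Vega, 2023, 37, Hal)}
Selection role = Helix: {(Helix, 1982, 3, Pat), (Helix, 2024, 30, Ned)}
Set difference of the two operands is {(Vega, 1989, 21, Hal), (Vega, 2001, 11, Hal), (Vega, 2004, 12, Hal), (Vega, 2010, 12, Hal), (Vega, 2023, 37, Hal)}.
Projecting to year, sid: {(1989, 21), (2001, 11), (2004, 12), (2010, 12), (2023, 37)}

{(1989, 21), (2001, 11), (2004, 12), (2010, 12), (2023, 37)}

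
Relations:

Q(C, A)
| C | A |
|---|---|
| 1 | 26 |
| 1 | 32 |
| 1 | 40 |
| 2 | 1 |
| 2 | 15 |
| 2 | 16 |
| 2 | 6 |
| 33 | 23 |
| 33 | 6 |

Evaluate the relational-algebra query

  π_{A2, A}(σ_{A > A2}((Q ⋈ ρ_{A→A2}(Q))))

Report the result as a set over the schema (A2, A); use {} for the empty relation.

ρ[A→A2]: schema becomes (C, A2); tuples unchanged.
Joining Q and ρ_{A→A2}(Q) on C yields {(1, 26, 26), (1, 26, 32), (1, 26, 40), (1, 32, 26), (1, 32, 32), (1, 32, 40), (1, 40, 26), (1, 40, 32), (1, 40, 40), (2, 1, 1), (2, 1, 15), (2, 1, 16), (2, 1, 6), (2, 15, 1), (2, 15, 15), (2, 15, 16), (2, 15, 6), (2, 16, 1), (2, 16, 15), (2, 16, 16), (2, 16, 6), (2, 6, 1), (2, 6, 15), (2, 6, 16), (2, 6, 6), (33, 23, 23), (33, 23, 6), (33, 6, 23), (33, 6, 6)}.
Filtering on A > A2 leaves {(1, 32, 26), (1, 40, 26), (1, 40, 32), (2, 15, 1), (2, 15, 6), (2, 16, 1), (2, 16, 15), (2, 16, 6), (2, 6, 1), (33, 23, 6)}.
Projecting to A2, A: {(1, 15), (1, 16), (1, 6), (15, 16), (26, 32), (26, 40), (32, 40), (6, 15), (6, 16), (6, 23)}

{(1, 15), (1, 16), (1, 6), (15, 16), (26, 32), (26, 40), (32, 40), (6, 15), (6, 16), (6, 23)}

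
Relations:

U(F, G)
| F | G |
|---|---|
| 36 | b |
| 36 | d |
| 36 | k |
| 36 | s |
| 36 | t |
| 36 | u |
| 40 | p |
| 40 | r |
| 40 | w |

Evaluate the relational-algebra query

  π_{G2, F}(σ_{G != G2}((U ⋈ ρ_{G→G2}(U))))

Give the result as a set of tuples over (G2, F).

{(b, 36), (d, 36), (k, 36), (p, 40), (r, 40), (s, 36), (t, 36), (u, 36), (w, 40)}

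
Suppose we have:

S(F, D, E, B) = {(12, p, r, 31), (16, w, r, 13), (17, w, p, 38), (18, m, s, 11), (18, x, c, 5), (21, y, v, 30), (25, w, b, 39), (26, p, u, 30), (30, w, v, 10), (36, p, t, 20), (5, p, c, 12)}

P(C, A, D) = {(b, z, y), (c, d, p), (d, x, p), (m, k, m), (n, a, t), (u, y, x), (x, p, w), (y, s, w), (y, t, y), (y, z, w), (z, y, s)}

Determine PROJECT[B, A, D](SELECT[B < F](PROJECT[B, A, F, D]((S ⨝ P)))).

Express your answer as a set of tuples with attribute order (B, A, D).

S ⋈ P (natural join on D): {(12, p, r, 31, c, d), (12, p, r, 31, d, x), (16, w, r, 13, x, p), (16, w, r, 13, y, s), (16, w, r, 13, y, z), (17, w, p, 38, x, p), (17, w, p, 38, y, s), (17, w, p, 38, y, z), (18, m, s, 11, m, k), (18, x, c, 5, u, y), (21, y, v, 30, b, z), (21, y, v, 30, y, t), (25, w, b, 39, x, p), (25, w, b, 39, y, s), (25, w, b, 39, y, z), (26, p, u, 30, c, d), (26, p, u, 30, d, x), (30, w, v, 10, x, p), (30, w, v, 10, y, s), (30, w, v, 10, y, z), (36, p, t, 20, c, d), (36, p, t, 20, d, x), (5, p, c, 12, c, d), (5, p, c, 12, d, x)}
π[B, A, F, D]: project onto (B, A, F, D) → {(10, p, 30, w), (10, s, 30, w), (10, z, 30, w), (11, k, 18, m), (12, d, 5, p), (12, x, 5, p), (13, p, 16, w), (13, s, 16, w), (13, z, 16, w), (20, d, 36, p), (20, x, 36, p), (30, d, 26, p), (30, t, 21, y), (30, x, 26, p), (30, z, 21, y), (31, d, 12, p), (31, x, 12, p), (38, p, 17, w), (38, s, 17, w), (38, z, 17, w), (39, p, 25, w), (39, s, 25, w), (39, z, 25, w), (5, y, 18, x)}
Filtering on B < F leaves {(10, p, 30, w), (10, s, 30, w), (10, z, 30, w), (11, k, 18, m), (13, p, 16, w), (13, s, 16, w), (13, z, 16, w), (20, d, 36, p), (20, x, 36, p), (5, y, 18, x)}.
π[B, A, D]: project onto (B, A, D) → {(10, p, w), (10, s, w), (10, z, w), (11, k, m), (13, p, w), (13, s, w), (13, z, w), (20, d, p), (20, x, p), (5, y, x)}

{(10, p, w), (10, s, w), (10, z, w), (11, k, m), (13, p, w), (13, s, w), (13, z, w), (20, d, p), (20, x, p), (5, y, x)}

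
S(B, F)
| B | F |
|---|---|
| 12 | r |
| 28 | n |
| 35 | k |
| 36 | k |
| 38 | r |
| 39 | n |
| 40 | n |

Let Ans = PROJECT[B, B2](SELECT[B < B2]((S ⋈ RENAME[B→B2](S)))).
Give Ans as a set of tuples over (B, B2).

ρ[B→B2]: schema becomes (B2, F); tuples unchanged.
Natural join on F: {(12, r, 12), (12, r, 38), (28, n, 28), (28, n, 39), (28, n, 40), (35, k, 35), (35, k, 36), (36, k, 35), (36, k, 36), (38, r, 12), (38, r, 38), (39, n, 28), (39, n, 39), (39, n, 40), (40, n, 28), (40, n, 39), (40, n, 40)}
Selection B < B2: {(12, r, 38), (28, n, 39), (28, n, 40), (35, k, 36), (39, n, 40)}
Projecting to B, B2: {(12, 38), (28, 39), (28, 40), (35, 36), (39, 40)}

{(12, 38), (28, 39), (28, 40), (35, 36), (39, 40)}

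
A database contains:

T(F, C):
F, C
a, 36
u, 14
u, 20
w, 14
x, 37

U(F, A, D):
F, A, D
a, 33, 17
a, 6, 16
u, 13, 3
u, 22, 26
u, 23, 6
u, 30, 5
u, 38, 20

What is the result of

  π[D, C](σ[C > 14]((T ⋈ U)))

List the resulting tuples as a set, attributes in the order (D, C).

{(16, 36), (17, 36), (20, 20), (26, 20), (3, 20), (5, 20), (6, 20)}

T ⋈ U (natural join on F): {(a, 36, 33, 17), (a, 36, 6, 16), (u, 14, 13, 3), (u, 14, 22, 26), (u, 14, 23, 6), (u, 14, 30, 5), (u, 14, 38, 20), (u, 20, 13, 3), (u, 20, 22, 26), (u, 20, 23, 6), (u, 20, 30, 5), (u, 20, 38, 20)}
Selection C > 14: {(a, 36, 33, 17), (a, 36, 6, 16), (u, 20, 13, 3), (u, 20, 22, 26), (u, 20, 23, 6), (u, 20, 30, 5), (u, 20, 38, 20)}
Projecting to D, C: {(16, 36), (17, 36), (20, 20), (26, 20), (3, 20), (5, 20), (6, 20)}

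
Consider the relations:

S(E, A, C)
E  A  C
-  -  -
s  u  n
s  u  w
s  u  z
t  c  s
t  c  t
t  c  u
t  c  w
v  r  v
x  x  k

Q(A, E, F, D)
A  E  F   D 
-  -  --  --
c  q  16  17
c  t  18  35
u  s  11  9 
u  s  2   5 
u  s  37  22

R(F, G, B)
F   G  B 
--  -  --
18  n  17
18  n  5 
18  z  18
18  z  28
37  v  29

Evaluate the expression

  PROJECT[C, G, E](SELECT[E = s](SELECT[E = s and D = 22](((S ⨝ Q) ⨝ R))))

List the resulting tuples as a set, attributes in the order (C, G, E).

{(n, v, s), (w, v, s), (z, v, s)}

S ⋈ Q (natural join on E, A): {(s, u, n, 11, 9), (s, u, n, 2, 5), (s, u, n, 37, 22), (s, u, w, 11, 9), (s, u, w, 2, 5), (s, u, w, 37, 22), (s, u, z, 11, 9), (s, u, z, 2, 5), (s, u, z, 37, 22), (t, c, s, 18, 35), (t, c, t, 18, 35), (t, c, u, 18, 35), (t, c, w, 18, 35)}
(S ⨝ Q) ⋈ R (natural join on F): {(s, u, n, 37, 22, v, 29), (s, u, w, 37, 22, v, 29), (s, u, z, 37, 22, v, 29), (t, c, s, 18, 35, n, 17), (t, c, s, 18, 35, n, 5), (t, c, s, 18, 35, z, 18), (t, c, s, 18, 35, z, 28), (t, c, t, 18, 35, n, 17), (t, c, t, 18, 35, n, 5), (t, c, t, 18, 35, z, 18), (t, c, t, 18, 35, z, 28), (t, c, u, 18, 35, n, 17), (t, c, u, 18, 35, n, 5), (t, c, u, 18, 35, z, 18), (t, c, u, 18, 35, z, 28), (t, c, w, 18, 35, n, 17), (t, c, w, 18, 35, n, 5), (t, c, w, 18, 35, z, 18), (t, c, w, 18, 35, z, 28)}
Filtering on E = s and D = 22 leaves {(s, u, n, 37, 22, v, 29), (s, u, w, 37, 22, v, 29), (s, u, z, 37, 22, v, 29)}.
Filtering on E = s leaves {(s, u, n, 37, 22, v, 29), (s, u, w, 37, 22, v, 29), (s, u, z, 37, 22, v, 29)}.
Projecting to C, G, E: {(n, v, s), (w, v, s), (z, v, s)}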